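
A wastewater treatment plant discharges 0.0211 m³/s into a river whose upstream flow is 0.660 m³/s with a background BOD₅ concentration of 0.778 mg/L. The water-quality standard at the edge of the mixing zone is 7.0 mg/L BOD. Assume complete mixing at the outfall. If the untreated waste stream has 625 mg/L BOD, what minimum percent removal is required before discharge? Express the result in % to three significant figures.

Mass balance: 7·0.6811 = 0.0211·Cₑ + 0.66·0.778.
Cₑ = (4.768 − 0.5135) / 0.0211 = 201.6 mg/L.
Required removal = 1 − 201.6/625 = 67.74 %.

67.7 %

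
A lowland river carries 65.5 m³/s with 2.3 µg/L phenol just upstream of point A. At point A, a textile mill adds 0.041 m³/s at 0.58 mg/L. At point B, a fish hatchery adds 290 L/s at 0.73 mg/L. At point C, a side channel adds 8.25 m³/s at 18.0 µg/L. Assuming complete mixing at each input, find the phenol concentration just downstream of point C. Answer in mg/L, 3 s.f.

0.00722 mg/L

2.3 µg/L = 0.0023 mg/L.
After input A: C = (65.5·0.0023 + 0.041·0.58) / 65.54 = 0.002661 mg/L.
290 L/s = 0.29 m³/s.
After input B: C = (65.54·0.002661 + 0.29·0.73) / 65.83 = 0.005865 mg/L.
18.0 µg/L = 0.018 mg/L.
After input C: C = (65.83·0.005865 + 8.25·0.018) / 74.08 = 0.007217 mg/L.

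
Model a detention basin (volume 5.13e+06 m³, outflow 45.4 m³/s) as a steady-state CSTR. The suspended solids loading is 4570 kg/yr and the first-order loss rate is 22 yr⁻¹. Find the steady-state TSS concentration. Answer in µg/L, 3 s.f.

2.96 µg/L

Outflow Q = 45.4 m³/s × 3.156e+07 s/yr = 1.433e+09 m³/yr.
Steady-state CSTR mass balance: W = Q·C + k·V·C, so C = W/(Q + kV).
Q + kV = 1.433e+09 + 22·5.13e+06 = 1.546e+09 m³/yr.
C = 4570/1.546e+09 = 2.957e-06 kg/m³ = 0.002957 mg/L = 2.957 µg/L.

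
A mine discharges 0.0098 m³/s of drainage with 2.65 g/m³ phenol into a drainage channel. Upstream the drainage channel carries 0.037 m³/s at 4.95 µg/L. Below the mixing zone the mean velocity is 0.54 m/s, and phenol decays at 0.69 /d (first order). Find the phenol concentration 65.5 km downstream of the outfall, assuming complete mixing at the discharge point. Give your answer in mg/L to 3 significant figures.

0.212 mg/L

4.95 µg/L = 0.00495 mg/L.
After complete mixing, C₀ = (0.0098·2.65 + 0.037·0.00495) / 0.0468 = 0.5588 mg/L.
Travel time t = 6.55e+04 m / 0.54 m/s = 1.213e+05 s = 1.404 d.
C = 0.5588·exp(−0.69·1.404) = 0.5588·0.3796 = 0.2121 mg/L.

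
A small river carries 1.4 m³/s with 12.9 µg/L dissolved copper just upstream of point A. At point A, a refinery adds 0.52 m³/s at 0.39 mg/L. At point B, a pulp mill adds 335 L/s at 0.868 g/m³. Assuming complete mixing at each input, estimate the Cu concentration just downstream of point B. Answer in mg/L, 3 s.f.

0.227 mg/L

12.9 µg/L = 0.0129 mg/L.
After input A: C = (1.4·0.0129 + 0.52·0.39) / 1.92 = 0.115 mg/L.
335 L/s = 0.335 m³/s.
After input B: C = (1.92·0.115 + 0.335·0.868) / 2.255 = 0.2269 mg/L.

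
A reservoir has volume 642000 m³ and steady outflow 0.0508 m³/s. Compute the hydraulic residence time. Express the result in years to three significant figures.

Q = 0.0508 m³/s × 3.156e+07 s/yr = 1.603e+06 m³/yr.
Hydraulic residence time τ = V/Q = 642000/1.603e+06 = 0.4005 yr.

0.400 yr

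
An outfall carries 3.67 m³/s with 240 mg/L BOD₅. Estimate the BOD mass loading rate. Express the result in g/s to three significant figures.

Mass flux = Q·C = 3.67 m³/s × 240 g/m³ = 880.8 g/s.

881 g/s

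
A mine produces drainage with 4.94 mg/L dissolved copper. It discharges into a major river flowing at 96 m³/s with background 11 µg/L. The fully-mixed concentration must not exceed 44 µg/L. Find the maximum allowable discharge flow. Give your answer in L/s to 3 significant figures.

647 L/s

11 µg/L = 0.011 mg/L.
44 µg/L = 0.044 mg/L.
Mass balance at complete mixing: C_std·(Q_w + Q_r) = Q_w·C_e + Q_r·C_b.
Rearranging, Q_w = Q_r·(C_std − C_b)/(C_e − C_std) = 96·(0.044 − 0.011) / (4.94 − 0.044) = 0.6471 m³/s.
= 647.1 L/s.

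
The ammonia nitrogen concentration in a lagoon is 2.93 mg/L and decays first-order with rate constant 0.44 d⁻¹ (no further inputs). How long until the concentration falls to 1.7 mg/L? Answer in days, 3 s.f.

t = ln(C₀/C)/k = ln(2.93/1.7)/0.44 = 0.5444/0.44 = 1.237 d.

1.24 d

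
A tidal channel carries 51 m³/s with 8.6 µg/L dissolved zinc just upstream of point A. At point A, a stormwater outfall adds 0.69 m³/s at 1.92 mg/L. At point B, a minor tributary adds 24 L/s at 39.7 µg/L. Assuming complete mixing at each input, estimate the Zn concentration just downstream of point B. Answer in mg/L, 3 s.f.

0.0341 mg/L

8.6 µg/L = 0.0086 mg/L.
After input A: C = (51·0.0086 + 0.69·1.92) / 51.69 = 0.03411 mg/L.
24 L/s = 0.024 m³/s.
39.7 µg/L = 0.0397 mg/L.
After input B: C = (51.69·0.03411 + 0.024·0.0397) / 51.71 = 0.03412 mg/L.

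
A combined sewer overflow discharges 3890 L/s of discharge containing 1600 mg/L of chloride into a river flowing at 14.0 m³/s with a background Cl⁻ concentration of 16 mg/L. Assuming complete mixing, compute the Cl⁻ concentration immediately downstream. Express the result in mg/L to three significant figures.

3890 L/s = 3.89 m³/s.
By mass balance at complete mixing, C = (3.89·1600 + 14·16) / (3.89 + 14) = 6448/17.89 = 360.4 mg/L.

360 mg/L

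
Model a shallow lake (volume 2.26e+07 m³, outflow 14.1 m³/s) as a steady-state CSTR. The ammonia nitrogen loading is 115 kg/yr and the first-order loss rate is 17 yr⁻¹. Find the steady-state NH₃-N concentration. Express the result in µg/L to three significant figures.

Outflow Q = 14.1 m³/s × 3.156e+07 s/yr = 4.45e+08 m³/yr.
Steady-state CSTR mass balance: W = Q·C + k·V·C, so C = W/(Q + kV).
Q + kV = 4.45e+08 + 17·2.26e+07 = 8.292e+08 m³/yr.
C = 115/8.292e+08 = 1.387e-07 kg/m³ = 0.0001387 mg/L = 0.1387 µg/L.

0.139 µg/L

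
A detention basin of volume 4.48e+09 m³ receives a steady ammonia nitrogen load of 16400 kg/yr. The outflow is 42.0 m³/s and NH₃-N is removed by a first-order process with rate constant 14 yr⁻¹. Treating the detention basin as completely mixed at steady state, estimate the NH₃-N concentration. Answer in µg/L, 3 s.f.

Outflow Q = 42.0 m³/s × 3.156e+07 s/yr = 1.325e+09 m³/yr.
Steady-state CSTR mass balance: W = Q·C + k·V·C, so C = W/(Q + kV).
Q + kV = 1.325e+09 + 14·4.48e+09 = 6.405e+10 m³/yr.
C = 16400/6.405e+10 = 2.561e-07 kg/m³ = 0.0002561 mg/L = 0.2561 µg/L.

0.256 µg/L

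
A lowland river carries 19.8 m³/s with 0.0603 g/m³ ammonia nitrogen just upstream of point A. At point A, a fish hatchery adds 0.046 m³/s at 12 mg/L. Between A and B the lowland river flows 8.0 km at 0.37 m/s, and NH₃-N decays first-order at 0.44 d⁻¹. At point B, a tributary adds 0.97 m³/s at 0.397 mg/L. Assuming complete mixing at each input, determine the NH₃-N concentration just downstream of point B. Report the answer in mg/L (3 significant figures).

After input A: C = (19.8·0.0603 + 0.046·12) / 19.85 = 0.08797 mg/L.
Over the 8.0 km reach to input B (t = 2.162e+04 s = 0.2503 d), decay gives C = 0.08797·exp(−0.44·0.2503) = 0.0788 mg/L.
After input B: C = (19.85·0.0788 + 0.97·0.397) / 20.82 = 0.09363 mg/L.

0.0936 mg/L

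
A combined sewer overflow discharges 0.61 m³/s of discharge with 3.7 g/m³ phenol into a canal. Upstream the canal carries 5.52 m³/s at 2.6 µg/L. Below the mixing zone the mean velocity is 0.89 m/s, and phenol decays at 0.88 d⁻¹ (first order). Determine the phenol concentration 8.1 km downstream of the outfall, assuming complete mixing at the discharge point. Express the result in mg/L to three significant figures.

0.338 mg/L

2.6 µg/L = 0.0026 mg/L.
After complete mixing, C₀ = (0.61·3.7 + 5.52·0.0026) / 6.13 = 0.3705 mg/L.
Travel time t = 8100 m / 0.89 m/s = 9101 s = 0.1053 d.
C = 0.3705·exp(−0.88·0.1053) = 0.3705·0.9115 = 0.3377 mg/L.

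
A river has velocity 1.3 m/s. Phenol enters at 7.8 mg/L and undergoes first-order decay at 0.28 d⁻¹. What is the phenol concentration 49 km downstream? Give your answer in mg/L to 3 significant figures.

Travel time t = 49 km / 1.3 m/s = 4.9e+04/1.3 = 3.769e+04 s = 0.4363 d.
First-order decay: C = 7.8·exp(−0.28·0.4363) = 7.8·0.885 = 6.903 mg/L.

6.90 mg/L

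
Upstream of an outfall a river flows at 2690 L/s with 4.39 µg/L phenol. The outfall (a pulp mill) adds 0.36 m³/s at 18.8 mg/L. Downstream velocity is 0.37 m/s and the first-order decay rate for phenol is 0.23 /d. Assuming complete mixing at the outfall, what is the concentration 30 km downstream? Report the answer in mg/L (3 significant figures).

2690 L/s = 2.69 m³/s.
4.39 µg/L = 0.00439 mg/L.
After complete mixing, C₀ = (0.36·18.8 + 2.69·0.00439) / 3.05 = 2.223 mg/L.
Travel time t = 3e+04 m / 0.37 m/s = 8.108e+04 s = 0.9384 d.
C = 2.223·exp(−0.23·0.9384) = 2.223·0.8059 = 1.791 mg/L.

1.79 mg/L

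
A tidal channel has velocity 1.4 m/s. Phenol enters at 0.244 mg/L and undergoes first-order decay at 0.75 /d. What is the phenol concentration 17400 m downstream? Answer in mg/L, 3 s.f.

Travel time t = 17400 m / 1.4 m/s = 1.74e+04/1.4 = 1.243e+04 s = 0.1438 d.
First-order decay: C = 0.244·exp(−0.75·0.1438) = 0.244·0.8977 = 0.219 mg/L.

0.219 mg/L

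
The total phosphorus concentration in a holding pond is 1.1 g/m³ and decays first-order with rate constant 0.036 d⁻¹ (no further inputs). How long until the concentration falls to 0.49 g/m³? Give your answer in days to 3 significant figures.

22.5 d

t = ln(C₀/C)/k = ln(1.1/0.49)/0.036 = 0.8087/0.036 = 22.46 d.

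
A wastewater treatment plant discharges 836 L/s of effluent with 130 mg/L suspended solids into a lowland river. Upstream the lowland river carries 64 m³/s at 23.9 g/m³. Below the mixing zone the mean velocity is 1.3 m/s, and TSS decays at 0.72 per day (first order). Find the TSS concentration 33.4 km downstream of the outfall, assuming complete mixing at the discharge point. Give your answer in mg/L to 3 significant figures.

20.4 mg/L

836 L/s = 0.836 m³/s.
After complete mixing, C₀ = (0.836·130 + 64·23.9) / 64.84 = 25.27 mg/L.
Travel time t = 3.34e+04 m / 1.3 m/s = 2.569e+04 s = 0.2974 d.
C = 25.27·exp(−0.72·0.2974) = 25.27·0.8073 = 20.4 mg/L.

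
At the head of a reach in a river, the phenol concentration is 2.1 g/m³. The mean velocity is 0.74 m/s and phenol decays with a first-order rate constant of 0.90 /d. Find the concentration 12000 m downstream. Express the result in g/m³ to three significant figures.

1.77 g/m³

Travel time t = 12000 m / 0.74 m/s = 1.2e+04/0.74 = 1.622e+04 s = 0.1877 d.
First-order decay: C = 2.1·exp(−0.90·0.1877) = 2.1·0.8446 = 1.774 g/m³.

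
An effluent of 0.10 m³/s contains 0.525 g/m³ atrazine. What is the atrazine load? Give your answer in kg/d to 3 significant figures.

Mass flux = Q·C = 0.1 m³/s × 0.525 g/m³ = 0.0525 g/s.
= 0.0525 g/s × 86.4 = 4.536 kg/d.

4.54 kg/d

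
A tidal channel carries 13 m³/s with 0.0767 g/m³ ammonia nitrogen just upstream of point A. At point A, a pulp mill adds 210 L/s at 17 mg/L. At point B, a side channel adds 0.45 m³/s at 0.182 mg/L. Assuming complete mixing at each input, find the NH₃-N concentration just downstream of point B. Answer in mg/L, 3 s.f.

210 L/s = 0.21 m³/s.
After input A: C = (13·0.0767 + 0.21·17) / 13.21 = 0.3457 mg/L.
After input B: C = (13.21·0.3457 + 0.45·0.182) / 13.66 = 0.3403 mg/L.

0.340 mg/L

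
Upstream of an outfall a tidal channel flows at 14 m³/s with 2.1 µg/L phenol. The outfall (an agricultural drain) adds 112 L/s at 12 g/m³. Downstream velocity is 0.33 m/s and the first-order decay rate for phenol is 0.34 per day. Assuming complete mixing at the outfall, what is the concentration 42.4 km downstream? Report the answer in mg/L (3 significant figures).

0.0587 mg/L

112 L/s = 0.112 m³/s.
2.1 µg/L = 0.0021 mg/L.
After complete mixing, C₀ = (0.112·12 + 14·0.0021) / 14.11 = 0.09732 mg/L.
Travel time t = 4.24e+04 m / 0.33 m/s = 1.285e+05 s = 1.487 d.
C = 0.09732·exp(−0.34·1.487) = 0.09732·0.6031 = 0.0587 mg/L.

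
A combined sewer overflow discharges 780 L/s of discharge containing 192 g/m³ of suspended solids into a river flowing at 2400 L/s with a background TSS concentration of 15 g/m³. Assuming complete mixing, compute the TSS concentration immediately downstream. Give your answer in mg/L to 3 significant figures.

58.4 mg/L

780 L/s = 0.78 m³/s.
2400 L/s = 2.4 m³/s.
By mass balance at complete mixing, C = (0.78·192 + 2.4·15) / (0.78 + 2.4) = 185.8/3.18 = 58.42 mg/L.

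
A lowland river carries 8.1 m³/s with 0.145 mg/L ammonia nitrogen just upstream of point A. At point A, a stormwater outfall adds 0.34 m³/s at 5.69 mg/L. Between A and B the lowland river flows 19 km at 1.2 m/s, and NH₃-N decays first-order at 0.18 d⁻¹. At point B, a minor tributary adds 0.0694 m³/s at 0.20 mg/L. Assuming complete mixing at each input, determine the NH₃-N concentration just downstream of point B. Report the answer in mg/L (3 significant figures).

0.355 mg/L

After input A: C = (8.1·0.145 + 0.34·5.69) / 8.44 = 0.3684 mg/L.
Over the 19 km reach to input B (t = 1.583e+04 s = 0.1833 d), decay gives C = 0.3684·exp(−0.18·0.1833) = 0.3564 mg/L.
After input B: C = (8.44·0.3564 + 0.0694·0.2) / 8.509 = 0.3551 mg/L.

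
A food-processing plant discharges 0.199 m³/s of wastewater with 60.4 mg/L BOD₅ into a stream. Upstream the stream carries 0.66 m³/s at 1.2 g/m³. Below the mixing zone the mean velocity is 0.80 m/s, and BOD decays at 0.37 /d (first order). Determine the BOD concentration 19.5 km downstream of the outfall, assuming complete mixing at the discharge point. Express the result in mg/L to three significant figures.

After complete mixing, C₀ = (0.199·60.4 + 0.66·1.2) / 0.859 = 14.91 mg/L.
Travel time t = 1.95e+04 m / 0.80 m/s = 2.438e+04 s = 0.2821 d.
C = 14.91·exp(−0.37·0.2821) = 14.91·0.9009 = 13.44 mg/L.

13.4 mg/L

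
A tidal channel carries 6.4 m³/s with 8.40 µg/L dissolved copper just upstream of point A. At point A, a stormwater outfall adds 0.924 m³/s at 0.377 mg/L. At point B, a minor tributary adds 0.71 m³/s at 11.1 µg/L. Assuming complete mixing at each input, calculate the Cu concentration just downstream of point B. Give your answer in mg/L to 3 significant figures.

8.40 µg/L = 0.0084 mg/L.
After input A: C = (6.4·0.0084 + 0.924·0.377) / 7.324 = 0.0549 mg/L.
11.1 µg/L = 0.0111 mg/L.
After input B: C = (7.324·0.0549 + 0.71·0.0111) / 8.034 = 0.05103 mg/L.

0.0510 mg/L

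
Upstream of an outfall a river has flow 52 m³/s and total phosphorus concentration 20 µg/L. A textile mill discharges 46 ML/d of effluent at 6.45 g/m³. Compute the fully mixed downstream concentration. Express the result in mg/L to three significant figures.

46 ML/d = 0.5324 m³/s.
20 µg/L = 0.02 mg/L.
Flow-weighted mixing gives C = (0.5324·6.45 + 52·0.02) / (0.5324 + 52) = 4.474/52.53 = 0.08517 mg/L.

0.0852 mg/L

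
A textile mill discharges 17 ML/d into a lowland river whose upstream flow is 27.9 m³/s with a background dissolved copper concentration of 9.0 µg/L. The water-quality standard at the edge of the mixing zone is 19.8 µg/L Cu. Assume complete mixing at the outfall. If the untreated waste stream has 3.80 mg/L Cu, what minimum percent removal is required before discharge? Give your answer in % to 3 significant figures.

59.2 %

17 ML/d = 0.1968 m³/s.
9.0 µg/L = 0.009 mg/L.
19.8 µg/L = 0.0198 mg/L.
Mass balance: 0.0198·28.1 = 0.1968·Cₑ + 27.9·0.009.
Cₑ = (0.5563 − 0.2511) / 0.1968 = 1.551 mg/L.
Required removal = 1 − 1.551/3.80 = 59.18 %.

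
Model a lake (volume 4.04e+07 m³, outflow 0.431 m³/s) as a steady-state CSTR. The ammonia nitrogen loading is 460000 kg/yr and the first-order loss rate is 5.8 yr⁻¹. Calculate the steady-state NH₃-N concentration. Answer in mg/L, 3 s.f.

Outflow Q = 0.431 m³/s × 3.156e+07 s/yr = 1.36e+07 m³/yr.
Steady-state CSTR mass balance: W = Q·C + k·V·C, so C = W/(Q + kV).
Q + kV = 1.36e+07 + 5.8·4.04e+07 = 2.479e+08 m³/yr.
C = 460000/2.479e+08 = 0.001855 kg/m³ = 1.855 mg/L.

1.86 mg/L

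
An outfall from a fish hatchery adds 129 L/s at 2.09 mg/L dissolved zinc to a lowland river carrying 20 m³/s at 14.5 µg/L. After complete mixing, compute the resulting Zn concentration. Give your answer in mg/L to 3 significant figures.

129 L/s = 0.129 m³/s.
14.5 µg/L = 0.0145 mg/L.
By mass balance at complete mixing, C = (0.129·2.09 + 20·0.0145) / (0.129 + 20) = 0.5596/20.13 = 0.0278 mg/L.

0.0278 mg/L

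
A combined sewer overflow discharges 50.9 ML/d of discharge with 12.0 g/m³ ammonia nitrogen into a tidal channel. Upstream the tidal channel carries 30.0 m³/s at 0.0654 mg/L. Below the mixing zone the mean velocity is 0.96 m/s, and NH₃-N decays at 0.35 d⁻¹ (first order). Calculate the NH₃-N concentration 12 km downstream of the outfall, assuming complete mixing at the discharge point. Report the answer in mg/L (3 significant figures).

0.281 mg/L

50.9 ML/d = 0.5891 m³/s.
After complete mixing, C₀ = (0.5891·12 + 30·0.0654) / 30.59 = 0.2953 mg/L.
Travel time t = 1.2e+04 m / 0.96 m/s = 1.25e+04 s = 0.1447 d.
C = 0.2953·exp(−0.35·0.1447) = 0.2953·0.9506 = 0.2807 mg/L.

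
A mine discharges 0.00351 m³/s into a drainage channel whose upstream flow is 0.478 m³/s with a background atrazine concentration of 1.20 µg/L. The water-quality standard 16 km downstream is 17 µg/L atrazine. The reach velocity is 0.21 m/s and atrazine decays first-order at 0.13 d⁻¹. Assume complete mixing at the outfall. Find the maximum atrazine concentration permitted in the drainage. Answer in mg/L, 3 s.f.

1.20 µg/L = 0.0012 mg/L.
17 µg/L = 0.017 mg/L.
Travel time to the compliance point: t = 1.6e+04/0.21 = 7.619e+04 s = 0.8818 d; decay factor exp(−0.13·0.8818) = 0.8917.
So the concentration just after mixing may be at most 0.017/0.8917 = 0.01906 mg/L.
Mass balance: 0.01906·0.4815 = 0.00351·Cₑ + 0.478·0.0012.
Cₑ = (0.00918 − 0.0005736) / 0.00351 = 2.452 mg/L.

2.45 mg/L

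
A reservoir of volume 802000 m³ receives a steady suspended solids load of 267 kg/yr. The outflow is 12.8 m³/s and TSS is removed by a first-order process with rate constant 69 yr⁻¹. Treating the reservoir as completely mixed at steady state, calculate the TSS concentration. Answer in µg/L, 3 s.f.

Outflow Q = 12.8 m³/s × 3.156e+07 s/yr = 4.039e+08 m³/yr.
Steady-state CSTR mass balance: W = Q·C + k·V·C, so C = W/(Q + kV).
Q + kV = 4.039e+08 + 69·802000 = 4.593e+08 m³/yr.
C = 267/4.593e+08 = 5.814e-07 kg/m³ = 0.0005814 mg/L = 0.5814 µg/L.

0.581 µg/L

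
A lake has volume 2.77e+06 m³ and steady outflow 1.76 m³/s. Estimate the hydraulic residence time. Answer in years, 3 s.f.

0.0499 yr

Q = 1.76 m³/s × 3.156e+07 s/yr = 5.554e+07 m³/yr.
Hydraulic residence time τ = V/Q = 2.77e+06/5.554e+07 = 0.04987 yr.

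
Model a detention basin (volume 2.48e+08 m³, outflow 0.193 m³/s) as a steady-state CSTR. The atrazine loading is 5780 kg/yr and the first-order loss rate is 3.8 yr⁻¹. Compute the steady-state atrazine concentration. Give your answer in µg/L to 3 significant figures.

Outflow Q = 0.193 m³/s × 3.156e+07 s/yr = 6.091e+06 m³/yr.
Steady-state CSTR mass balance: W = Q·C + k·V·C, so C = W/(Q + kV).
Q + kV = 6.091e+06 + 3.8·2.48e+08 = 9.485e+08 m³/yr.
C = 5780/9.485e+08 = 6.094e-06 kg/m³ = 0.006094 mg/L = 6.094 µg/L.

6.09 µg/L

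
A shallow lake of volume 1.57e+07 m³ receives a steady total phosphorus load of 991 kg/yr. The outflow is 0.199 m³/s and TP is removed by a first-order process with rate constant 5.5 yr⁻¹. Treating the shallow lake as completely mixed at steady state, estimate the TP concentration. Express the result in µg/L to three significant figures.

10.7 µg/L

Outflow Q = 0.199 m³/s × 3.156e+07 s/yr = 6.28e+06 m³/yr.
Steady-state CSTR mass balance: W = Q·C + k·V·C, so C = W/(Q + kV).
Q + kV = 6.28e+06 + 5.5·1.57e+07 = 9.263e+07 m³/yr.
C = 991/9.263e+07 = 1.07e-05 kg/m³ = 0.0107 mg/L = 10.7 µg/L.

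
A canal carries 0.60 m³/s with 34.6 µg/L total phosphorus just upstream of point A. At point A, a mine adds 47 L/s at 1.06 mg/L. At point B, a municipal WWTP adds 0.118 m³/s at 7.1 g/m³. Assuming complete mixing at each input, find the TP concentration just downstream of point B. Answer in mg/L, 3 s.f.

34.6 µg/L = 0.0346 mg/L.
47 L/s = 0.047 m³/s.
After input A: C = (0.6·0.0346 + 0.047·1.06) / 0.647 = 0.1091 mg/L.
After input B: C = (0.647·0.1091 + 0.118·7.1) / 0.765 = 1.187 mg/L.

1.19 mg/L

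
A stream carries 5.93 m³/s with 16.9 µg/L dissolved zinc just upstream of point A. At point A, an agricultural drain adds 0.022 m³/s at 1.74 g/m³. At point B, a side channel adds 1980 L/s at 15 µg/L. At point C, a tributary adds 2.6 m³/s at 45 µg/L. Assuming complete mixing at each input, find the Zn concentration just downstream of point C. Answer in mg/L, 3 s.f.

16.9 µg/L = 0.0169 mg/L.
After input A: C = (5.93·0.0169 + 0.022·1.74) / 5.952 = 0.02327 mg/L.
1980 L/s = 1.98 m³/s.
15 µg/L = 0.015 mg/L.
After input B: C = (5.952·0.02327 + 1.98·0.015) / 7.932 = 0.0212 mg/L.
45 µg/L = 0.045 mg/L.
After input C: C = (7.932·0.0212 + 2.6·0.045) / 10.53 = 0.02708 mg/L.

0.0271 mg/L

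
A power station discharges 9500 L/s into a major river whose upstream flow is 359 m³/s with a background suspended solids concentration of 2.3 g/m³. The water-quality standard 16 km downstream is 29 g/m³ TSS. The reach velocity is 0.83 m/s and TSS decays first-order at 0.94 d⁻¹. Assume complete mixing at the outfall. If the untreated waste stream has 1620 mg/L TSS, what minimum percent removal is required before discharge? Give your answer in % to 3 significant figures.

9500 L/s = 9.5 m³/s.
Travel time to the compliance point: t = 1.6e+04/0.83 = 1.928e+04 s = 0.2231 d; decay factor exp(−0.94·0.2231) = 0.8108.
So the concentration just after mixing may be at most 29/0.8108 = 35.77 mg/L.
Mass balance: 35.77·368.5 = 9.5·Cₑ + 359·2.3.
Cₑ = (1.318e+04 − 825.7) / 9.5 = 1300 mg/L.
Required removal = 1 − 1300/1620 = 19.72 %.

19.7 %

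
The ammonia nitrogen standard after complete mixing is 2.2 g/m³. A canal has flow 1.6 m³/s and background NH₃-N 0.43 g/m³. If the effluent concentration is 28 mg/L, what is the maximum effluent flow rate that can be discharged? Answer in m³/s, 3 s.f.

Mass balance at complete mixing: C_std·(Q_w + Q_r) = Q_w·C_e + Q_r·C_b.
Rearranging, Q_w = Q_r·(C_std − C_b)/(C_e − C_std) = 1.6·(2.2 − 0.43) / (28 − 2.2) = 0.1098 m³/s.

0.110 m³/s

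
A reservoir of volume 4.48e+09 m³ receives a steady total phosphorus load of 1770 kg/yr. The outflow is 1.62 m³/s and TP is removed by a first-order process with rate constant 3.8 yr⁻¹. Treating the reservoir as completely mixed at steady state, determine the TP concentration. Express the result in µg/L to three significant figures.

Outflow Q = 1.62 m³/s × 3.156e+07 s/yr = 5.112e+07 m³/yr.
Steady-state CSTR mass balance: W = Q·C + k·V·C, so C = W/(Q + kV).
Q + kV = 5.112e+07 + 3.8·4.48e+09 = 1.708e+10 m³/yr.
C = 1770/1.708e+10 = 1.037e-07 kg/m³ = 0.0001037 mg/L = 0.1037 µg/L.

0.104 µg/L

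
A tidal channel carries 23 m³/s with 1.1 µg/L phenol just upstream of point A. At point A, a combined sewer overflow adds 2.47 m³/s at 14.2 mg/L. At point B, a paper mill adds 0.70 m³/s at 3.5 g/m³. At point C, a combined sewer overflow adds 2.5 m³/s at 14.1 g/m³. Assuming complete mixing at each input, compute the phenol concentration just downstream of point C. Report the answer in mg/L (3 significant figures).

1.1 µg/L = 0.0011 mg/L.
After input A: C = (23·0.0011 + 2.47·14.2) / 25.47 = 1.378 mg/L.
After input B: C = (25.47·1.378 + 0.7·3.5) / 26.17 = 1.435 mg/L.
After input C: C = (26.17·1.435 + 2.5·14.1) / 28.67 = 2.539 mg/L.

2.54 mg/L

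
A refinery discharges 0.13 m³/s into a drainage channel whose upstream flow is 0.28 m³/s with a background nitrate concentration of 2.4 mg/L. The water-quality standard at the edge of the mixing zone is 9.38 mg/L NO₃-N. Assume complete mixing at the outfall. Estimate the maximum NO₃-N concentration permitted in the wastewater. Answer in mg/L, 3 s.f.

Mass balance: 9.38·0.41 = 0.13·Cₑ + 0.28·2.4.
Cₑ = (3.846 − 0.672) / 0.13 = 24.41 mg/L.

24.4 mg/L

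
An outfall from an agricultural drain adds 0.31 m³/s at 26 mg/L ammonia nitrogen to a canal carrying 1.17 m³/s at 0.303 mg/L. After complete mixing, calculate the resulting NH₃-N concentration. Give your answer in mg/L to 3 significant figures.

Conservation of mass across the mixing zone: C = (0.31·26 + 1.17·0.303) / (0.31 + 1.17) = 8.415/1.48 = 5.685 mg/L.

5.69 mg/L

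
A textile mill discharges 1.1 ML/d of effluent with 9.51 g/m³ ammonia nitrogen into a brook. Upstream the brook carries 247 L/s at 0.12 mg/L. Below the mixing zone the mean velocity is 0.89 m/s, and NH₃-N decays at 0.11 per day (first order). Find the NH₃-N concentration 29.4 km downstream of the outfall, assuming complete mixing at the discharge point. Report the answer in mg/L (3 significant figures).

1.1 ML/d = 0.01273 m³/s.
247 L/s = 0.247 m³/s.
After complete mixing, C₀ = (0.01273·9.51 + 0.247·0.12) / 0.2597 = 0.5803 mg/L.
Travel time t = 2.94e+04 m / 0.89 m/s = 3.303e+04 s = 0.3823 d.
C = 0.5803·exp(−0.11·0.3823) = 0.5803·0.9588 = 0.5564 mg/L.

0.556 mg/L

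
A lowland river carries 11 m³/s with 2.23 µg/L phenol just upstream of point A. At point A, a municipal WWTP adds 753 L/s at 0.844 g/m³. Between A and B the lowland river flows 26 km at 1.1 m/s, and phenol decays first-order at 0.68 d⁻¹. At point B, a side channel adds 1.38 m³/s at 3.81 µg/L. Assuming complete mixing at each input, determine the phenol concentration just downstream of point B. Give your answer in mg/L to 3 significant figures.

2.23 µg/L = 0.00223 mg/L.
753 L/s = 0.753 m³/s.
After input A: C = (11·0.00223 + 0.753·0.844) / 11.75 = 0.05616 mg/L.
Over the 26 km reach to input B (t = 2.364e+04 s = 0.2736 d), decay gives C = 0.05616·exp(−0.68·0.2736) = 0.04663 mg/L.
3.81 µg/L = 0.00381 mg/L.
After input B: C = (11.75·0.04663 + 1.38·0.00381) / 13.13 = 0.04213 mg/L.

0.0421 mg/L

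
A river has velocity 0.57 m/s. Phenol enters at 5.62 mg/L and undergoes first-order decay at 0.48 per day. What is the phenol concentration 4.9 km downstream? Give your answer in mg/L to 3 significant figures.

5.36 mg/L

Travel time t = 4.9 km / 0.57 m/s = 4900/0.57 = 8596 s = 0.0995 d.
First-order decay: C = 5.62·exp(−0.48·0.0995) = 5.62·0.9534 = 5.358 mg/L.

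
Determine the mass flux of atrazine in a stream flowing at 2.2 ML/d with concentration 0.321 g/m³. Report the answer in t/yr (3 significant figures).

0.258 t/yr

2.2 ML/d = 0.02546 m³/s.
Mass flux = Q·C = 0.02546 m³/s × 0.321 g/m³ = 0.008174 g/s.
= 0.008174 g/s × 31.56 = 0.2579 t/yr.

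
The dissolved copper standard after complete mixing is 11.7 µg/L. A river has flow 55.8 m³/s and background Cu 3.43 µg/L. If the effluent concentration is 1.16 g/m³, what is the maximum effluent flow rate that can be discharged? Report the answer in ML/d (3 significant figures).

34.7 ML/d

3.43 µg/L = 0.00343 mg/L.
11.7 µg/L = 0.0117 mg/L.
Mass balance at complete mixing: C_std·(Q_w + Q_r) = Q_w·C_e + Q_r·C_b.
Rearranging, Q_w = Q_r·(C_std − C_b)/(C_e − C_std) = 55.8·(0.0117 − 0.00343) / (1.16 − 0.0117) = 0.4019 m³/s.
= 34.72 ML/d.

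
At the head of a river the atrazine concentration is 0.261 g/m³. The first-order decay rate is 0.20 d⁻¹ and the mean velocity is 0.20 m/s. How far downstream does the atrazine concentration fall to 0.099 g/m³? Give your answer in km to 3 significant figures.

83.8 km

From C = C₀·e^(−kt), t = ln(C₀/C)/k = ln(0.261/0.099)/0.20 = 0.9694/0.20 = 4.847 d.
Distance = v·t = 0.20 m/s × 4.188e+05 s = 8.376e+04 m = 83.76 km.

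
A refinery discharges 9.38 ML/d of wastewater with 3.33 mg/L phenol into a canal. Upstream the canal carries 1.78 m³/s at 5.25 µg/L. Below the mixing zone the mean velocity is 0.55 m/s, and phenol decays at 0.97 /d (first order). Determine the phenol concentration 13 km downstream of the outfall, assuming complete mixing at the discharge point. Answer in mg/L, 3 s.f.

9.38 ML/d = 0.1086 m³/s.
5.25 µg/L = 0.00525 mg/L.
After complete mixing, C₀ = (0.1086·3.33 + 1.78·0.00525) / 1.889 = 0.1964 mg/L.
Travel time t = 1.3e+04 m / 0.55 m/s = 2.364e+04 s = 0.2736 d.
C = 0.1964·exp(−0.97·0.2736) = 0.1964·0.7669 = 0.1506 mg/L.

0.151 mg/L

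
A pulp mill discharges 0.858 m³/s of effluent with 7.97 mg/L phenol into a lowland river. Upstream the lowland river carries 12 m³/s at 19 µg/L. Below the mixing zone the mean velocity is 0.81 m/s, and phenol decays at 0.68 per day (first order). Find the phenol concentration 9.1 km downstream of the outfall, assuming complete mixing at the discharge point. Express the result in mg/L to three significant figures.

19 µg/L = 0.019 mg/L.
After complete mixing, C₀ = (0.858·7.97 + 12·0.019) / 12.86 = 0.5496 mg/L.
Travel time t = 9100 m / 0.81 m/s = 1.123e+04 s = 0.13 d.
C = 0.5496·exp(−0.68·0.13) = 0.5496·0.9154 = 0.5031 mg/L.

0.503 mg/L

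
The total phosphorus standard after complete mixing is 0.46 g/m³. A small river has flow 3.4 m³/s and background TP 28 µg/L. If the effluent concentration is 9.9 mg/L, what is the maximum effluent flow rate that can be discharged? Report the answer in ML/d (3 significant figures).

28 µg/L = 0.028 mg/L.
Mass balance at complete mixing: C_std·(Q_w + Q_r) = Q_w·C_e + Q_r·C_b.
Rearranging, Q_w = Q_r·(C_std − C_b)/(C_e − C_std) = 3.4·(0.46 − 0.028) / (9.9 − 0.46) = 0.1556 m³/s.
= 13.44 ML/d.

13.4 ML/d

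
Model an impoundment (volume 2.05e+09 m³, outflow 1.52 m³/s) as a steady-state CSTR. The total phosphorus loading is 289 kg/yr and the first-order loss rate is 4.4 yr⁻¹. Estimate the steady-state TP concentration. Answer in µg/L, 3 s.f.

Outflow Q = 1.52 m³/s × 3.156e+07 s/yr = 4.797e+07 m³/yr.
Steady-state CSTR mass balance: W = Q·C + k·V·C, so C = W/(Q + kV).
Q + kV = 4.797e+07 + 4.4·2.05e+09 = 9.068e+09 m³/yr.
C = 289/9.068e+09 = 3.187e-08 kg/m³ = 3.187e-05 mg/L = 0.03187 µg/L.

0.0319 µg/L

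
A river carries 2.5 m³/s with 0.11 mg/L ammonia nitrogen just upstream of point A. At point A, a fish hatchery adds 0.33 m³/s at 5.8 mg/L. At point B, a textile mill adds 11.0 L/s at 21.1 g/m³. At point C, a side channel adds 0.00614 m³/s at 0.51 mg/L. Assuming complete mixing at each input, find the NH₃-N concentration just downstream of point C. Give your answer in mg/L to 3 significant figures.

0.851 mg/L

After input A: C = (2.5·0.11 + 0.33·5.8) / 2.83 = 0.7735 mg/L.
11.0 L/s = 0.011 m³/s.
After input B: C = (2.83·0.7735 + 0.011·21.1) / 2.841 = 0.8522 mg/L.
After input C: C = (2.841·0.8522 + 0.00614·0.51) / 2.847 = 0.8515 mg/L.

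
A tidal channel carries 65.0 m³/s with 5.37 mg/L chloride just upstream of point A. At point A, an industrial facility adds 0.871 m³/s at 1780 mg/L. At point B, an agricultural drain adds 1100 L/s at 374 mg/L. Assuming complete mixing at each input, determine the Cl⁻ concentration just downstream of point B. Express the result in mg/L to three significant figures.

After input A: C = (65·5.37 + 0.871·1780) / 65.87 = 28.84 mg/L.
1100 L/s = 1.1 m³/s.
After input B: C = (65.87·28.84 + 1.1·374) / 66.97 = 34.5 mg/L.

34.5 mg/L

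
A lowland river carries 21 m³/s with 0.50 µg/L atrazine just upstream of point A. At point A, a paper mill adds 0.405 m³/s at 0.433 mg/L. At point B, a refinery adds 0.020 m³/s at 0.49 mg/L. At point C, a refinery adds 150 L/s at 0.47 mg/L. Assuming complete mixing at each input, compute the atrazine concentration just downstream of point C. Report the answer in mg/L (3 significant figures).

0.50 µg/L = 0.0005 mg/L.
After input A: C = (21·0.0005 + 0.405·0.433) / 21.41 = 0.008683 mg/L.
After input B: C = (21.41·0.008683 + 0.02·0.49) / 21.43 = 0.009133 mg/L.
150 L/s = 0.15 m³/s.
After input C: C = (21.43·0.009133 + 0.15·0.47) / 21.57 = 0.01234 mg/L.

0.0123 mg/L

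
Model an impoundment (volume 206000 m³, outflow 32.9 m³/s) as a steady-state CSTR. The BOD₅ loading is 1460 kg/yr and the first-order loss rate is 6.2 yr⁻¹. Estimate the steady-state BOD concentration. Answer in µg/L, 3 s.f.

Outflow Q = 32.9 m³/s × 3.156e+07 s/yr = 1.038e+09 m³/yr.
Steady-state CSTR mass balance: W = Q·C + k·V·C, so C = W/(Q + kV).
Q + kV = 1.038e+09 + 6.2·206000 = 1.04e+09 m³/yr.
C = 1460/1.04e+09 = 1.404e-06 kg/m³ = 0.001404 mg/L = 1.404 µg/L.

1.40 µg/L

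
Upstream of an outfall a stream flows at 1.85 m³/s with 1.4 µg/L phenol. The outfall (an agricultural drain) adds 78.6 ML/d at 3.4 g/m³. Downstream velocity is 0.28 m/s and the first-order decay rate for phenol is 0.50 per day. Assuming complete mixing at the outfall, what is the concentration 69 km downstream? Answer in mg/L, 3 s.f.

78.6 ML/d = 0.9097 m³/s.
1.4 µg/L = 0.0014 mg/L.
After complete mixing, C₀ = (0.9097·3.4 + 1.85·0.0014) / 2.76 = 1.122 mg/L.
Travel time t = 6.9e+04 m / 0.28 m/s = 2.464e+05 s = 2.852 d.
C = 1.122·exp(−0.50·2.852) = 1.122·0.2402 = 0.2695 mg/L.

0.269 mg/L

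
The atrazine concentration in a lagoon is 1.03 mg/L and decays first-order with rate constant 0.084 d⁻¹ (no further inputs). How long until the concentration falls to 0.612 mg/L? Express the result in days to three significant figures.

t = ln(C₀/C)/k = ln(1.03/0.612)/0.084 = 0.5206/0.084 = 6.197 d.

6.20 d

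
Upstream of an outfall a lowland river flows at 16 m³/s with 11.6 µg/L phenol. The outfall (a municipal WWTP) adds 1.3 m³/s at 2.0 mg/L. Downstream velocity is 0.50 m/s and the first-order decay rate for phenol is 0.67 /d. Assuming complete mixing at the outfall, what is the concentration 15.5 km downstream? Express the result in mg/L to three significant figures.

0.127 mg/L

11.6 µg/L = 0.0116 mg/L.
After complete mixing, C₀ = (1.3·2 + 16·0.0116) / 17.3 = 0.161 mg/L.
Travel time t = 1.55e+04 m / 0.50 m/s = 3.1e+04 s = 0.3588 d.
C = 0.161·exp(−0.67·0.3588) = 0.161·0.7863 = 0.1266 mg/L.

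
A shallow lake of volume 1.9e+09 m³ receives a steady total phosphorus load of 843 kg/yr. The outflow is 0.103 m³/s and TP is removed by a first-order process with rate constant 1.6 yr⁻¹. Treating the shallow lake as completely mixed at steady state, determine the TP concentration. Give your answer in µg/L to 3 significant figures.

0.277 µg/L

Outflow Q = 0.103 m³/s × 3.156e+07 s/yr = 3.25e+06 m³/yr.
Steady-state CSTR mass balance: W = Q·C + k·V·C, so C = W/(Q + kV).
Q + kV = 3.25e+06 + 1.6·1.9e+09 = 3.043e+09 m³/yr.
C = 843/3.043e+09 = 2.77e-07 kg/m³ = 0.000277 mg/L = 0.277 µg/L.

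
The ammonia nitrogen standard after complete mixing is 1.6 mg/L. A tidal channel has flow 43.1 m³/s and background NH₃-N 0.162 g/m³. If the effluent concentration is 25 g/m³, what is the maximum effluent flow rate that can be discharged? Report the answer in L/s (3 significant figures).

Mass balance at complete mixing: C_std·(Q_w + Q_r) = Q_w·C_e + Q_r·C_b.
Rearranging, Q_w = Q_r·(C_std − C_b)/(C_e − C_std) = 43.1·(1.6 − 0.162) / (25 − 1.6) = 2.649 m³/s.
= 2649 L/s.

2650 L/s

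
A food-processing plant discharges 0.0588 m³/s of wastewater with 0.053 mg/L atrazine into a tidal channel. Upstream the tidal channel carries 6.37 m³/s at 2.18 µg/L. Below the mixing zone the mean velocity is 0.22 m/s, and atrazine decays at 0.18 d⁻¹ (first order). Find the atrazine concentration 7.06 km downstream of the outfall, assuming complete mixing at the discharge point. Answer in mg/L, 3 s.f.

0.00247 mg/L

2.18 µg/L = 0.00218 mg/L.
After complete mixing, C₀ = (0.0588·0.053 + 6.37·0.00218) / 6.429 = 0.002645 mg/L.
Travel time t = 7060 m / 0.22 m/s = 3.209e+04 s = 0.3714 d.
C = 0.002645·exp(−0.18·0.3714) = 0.002645·0.9353 = 0.002474 mg/L.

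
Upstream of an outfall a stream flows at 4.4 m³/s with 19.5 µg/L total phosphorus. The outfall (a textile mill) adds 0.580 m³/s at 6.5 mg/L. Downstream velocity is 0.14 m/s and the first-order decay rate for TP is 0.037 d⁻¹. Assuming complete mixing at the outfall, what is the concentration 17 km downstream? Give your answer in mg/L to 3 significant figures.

0.735 mg/L

19.5 µg/L = 0.0195 mg/L.
After complete mixing, C₀ = (0.58·6.5 + 4.4·0.0195) / 4.98 = 0.7743 mg/L.
Travel time t = 1.7e+04 m / 0.14 m/s = 1.214e+05 s = 1.405 d.
C = 0.7743·exp(−0.037·1.405) = 0.7743·0.9493 = 0.735 mg/L.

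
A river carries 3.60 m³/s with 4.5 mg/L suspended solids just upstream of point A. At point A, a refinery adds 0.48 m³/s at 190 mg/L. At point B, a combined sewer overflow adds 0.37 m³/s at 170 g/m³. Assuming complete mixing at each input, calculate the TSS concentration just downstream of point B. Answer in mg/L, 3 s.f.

38.3 mg/L

After input A: C = (3.6·4.5 + 0.48·190) / 4.08 = 26.32 mg/L.
After input B: C = (4.08·26.32 + 0.37·170) / 4.45 = 38.27 mg/L.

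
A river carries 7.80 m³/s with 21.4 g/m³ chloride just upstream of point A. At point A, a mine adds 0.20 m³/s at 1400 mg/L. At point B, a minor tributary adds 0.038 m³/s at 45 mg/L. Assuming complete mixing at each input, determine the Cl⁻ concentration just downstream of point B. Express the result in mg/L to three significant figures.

After input A: C = (7.8·21.4 + 0.2·1400) / 8 = 55.86 mg/L.
After input B: C = (8·55.86 + 0.038·45) / 8.038 = 55.81 mg/L.

55.8 mg/L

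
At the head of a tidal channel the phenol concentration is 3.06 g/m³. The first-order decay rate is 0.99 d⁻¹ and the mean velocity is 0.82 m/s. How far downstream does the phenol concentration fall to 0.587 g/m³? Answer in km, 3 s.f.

From C = C₀·e^(−kt), t = ln(C₀/C)/k = ln(3.06/0.587)/0.99 = 1.651/0.99 = 1.668 d.
Distance = v·t = 0.82 m/s × 1.441e+05 s = 1.182e+05 m = 118.2 km.

118 km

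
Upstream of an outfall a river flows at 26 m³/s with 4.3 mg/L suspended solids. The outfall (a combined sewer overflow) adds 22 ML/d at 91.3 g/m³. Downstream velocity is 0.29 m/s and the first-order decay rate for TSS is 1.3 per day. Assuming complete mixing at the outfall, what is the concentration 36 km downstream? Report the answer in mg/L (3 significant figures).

22 ML/d = 0.2546 m³/s.
After complete mixing, C₀ = (0.2546·91.3 + 26·4.3) / 26.25 = 5.144 mg/L.
Travel time t = 3.6e+04 m / 0.29 m/s = 1.241e+05 s = 1.437 d.
C = 5.144·exp(−1.3·1.437) = 5.144·0.1545 = 0.7945 mg/L.

0.795 mg/L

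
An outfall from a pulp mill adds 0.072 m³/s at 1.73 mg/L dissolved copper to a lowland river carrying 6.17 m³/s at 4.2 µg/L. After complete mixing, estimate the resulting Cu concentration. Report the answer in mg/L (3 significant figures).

4.2 µg/L = 0.0042 mg/L.
Conservation of mass across the mixing zone: C = (0.072·1.73 + 6.17·0.0042) / (0.072 + 6.17) = 0.1505/6.242 = 0.02411 mg/L.

0.0241 mg/L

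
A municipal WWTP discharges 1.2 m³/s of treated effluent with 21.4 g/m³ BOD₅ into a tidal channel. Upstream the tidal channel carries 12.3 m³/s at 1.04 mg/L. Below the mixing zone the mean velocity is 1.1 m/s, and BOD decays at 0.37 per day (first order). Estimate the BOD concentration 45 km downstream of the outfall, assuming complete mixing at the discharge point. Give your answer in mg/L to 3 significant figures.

2.39 mg/L

After complete mixing, C₀ = (1.2·21.4 + 12.3·1.04) / 13.5 = 2.85 mg/L.
Travel time t = 4.5e+04 m / 1.1 m/s = 4.091e+04 s = 0.4735 d.
C = 2.85·exp(−0.37·0.4735) = 2.85·0.8393 = 2.392 mg/L.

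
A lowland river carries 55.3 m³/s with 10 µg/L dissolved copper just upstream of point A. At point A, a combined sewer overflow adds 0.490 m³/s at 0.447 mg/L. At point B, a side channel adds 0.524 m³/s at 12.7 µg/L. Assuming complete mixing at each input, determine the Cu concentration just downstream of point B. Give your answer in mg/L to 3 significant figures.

10 µg/L = 0.01 mg/L.
After input A: C = (55.3·0.01 + 0.49·0.447) / 55.79 = 0.01384 mg/L.
12.7 µg/L = 0.0127 mg/L.
After input B: C = (55.79·0.01384 + 0.524·0.0127) / 56.31 = 0.01383 mg/L.

0.0138 mg/L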